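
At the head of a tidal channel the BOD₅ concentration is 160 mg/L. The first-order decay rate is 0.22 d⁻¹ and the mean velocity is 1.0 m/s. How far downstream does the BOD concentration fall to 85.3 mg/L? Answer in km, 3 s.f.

247 km

From C = C₀·e^(−kt), t = ln(C₀/C)/k = ln(160/85.3)/0.22 = 0.629/0.22 = 2.859 d.
Distance = v·t = 1.0 m/s × 2.47e+05 s = 2.47e+05 m = 247 km.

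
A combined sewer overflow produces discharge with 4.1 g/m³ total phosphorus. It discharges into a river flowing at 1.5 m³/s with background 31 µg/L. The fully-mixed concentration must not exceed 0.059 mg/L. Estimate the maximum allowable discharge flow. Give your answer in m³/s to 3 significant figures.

0.0104 m³/s

31 µg/L = 0.031 mg/L.
Mass balance at complete mixing: C_std·(Q_w + Q_r) = Q_w·C_e + Q_r·C_b.
Rearranging, Q_w = Q_r·(C_std − C_b)/(C_e − C_std) = 1.5·(0.059 − 0.031) / (4.1 − 0.059) = 0.01039 m³/s.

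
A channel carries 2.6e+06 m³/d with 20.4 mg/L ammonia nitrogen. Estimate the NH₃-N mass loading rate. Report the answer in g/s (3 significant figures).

614 g/s

2.6e+06 m³/d = 30.09 m³/s.
Mass flux = Q·C = 30.09 m³/s × 20.4 g/m³ = 613.9 g/s.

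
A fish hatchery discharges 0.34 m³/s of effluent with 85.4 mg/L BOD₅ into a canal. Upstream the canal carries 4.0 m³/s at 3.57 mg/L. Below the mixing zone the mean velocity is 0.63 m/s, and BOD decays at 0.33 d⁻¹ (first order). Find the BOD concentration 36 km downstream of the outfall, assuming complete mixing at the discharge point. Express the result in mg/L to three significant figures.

8.02 mg/L

After complete mixing, C₀ = (0.34·85.4 + 4·3.57) / 4.34 = 9.981 mg/L.
Travel time t = 3.6e+04 m / 0.63 m/s = 5.714e+04 s = 0.6614 d.
C = 9.981·exp(−0.33·0.6614) = 9.981·0.8039 = 8.024 mg/L.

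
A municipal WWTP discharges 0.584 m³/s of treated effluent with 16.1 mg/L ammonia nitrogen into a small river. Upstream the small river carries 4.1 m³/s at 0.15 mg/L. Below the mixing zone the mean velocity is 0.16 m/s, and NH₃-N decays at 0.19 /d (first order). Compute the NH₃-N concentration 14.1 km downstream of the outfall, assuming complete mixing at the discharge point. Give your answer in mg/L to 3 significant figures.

1.76 mg/L

After complete mixing, C₀ = (0.584·16.1 + 4.1·0.15) / 4.684 = 2.139 mg/L.
Travel time t = 1.41e+04 m / 0.16 m/s = 8.812e+04 s = 1.02 d.
C = 2.139·exp(−0.19·1.02) = 2.139·0.8238 = 1.762 mg/L.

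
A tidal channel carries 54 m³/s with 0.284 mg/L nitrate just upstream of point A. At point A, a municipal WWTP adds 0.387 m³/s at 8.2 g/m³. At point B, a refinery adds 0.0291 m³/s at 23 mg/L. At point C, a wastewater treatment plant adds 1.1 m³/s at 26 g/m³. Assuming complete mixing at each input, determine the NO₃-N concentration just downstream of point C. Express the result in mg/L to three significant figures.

0.861 mg/L

After input A: C = (54·0.284 + 0.387·8.2) / 54.39 = 0.3403 mg/L.
After input B: C = (54.39·0.3403 + 0.0291·23) / 54.42 = 0.3524 mg/L.
After input C: C = (54.42·0.3524 + 1.1·26) / 55.52 = 0.8606 mg/L.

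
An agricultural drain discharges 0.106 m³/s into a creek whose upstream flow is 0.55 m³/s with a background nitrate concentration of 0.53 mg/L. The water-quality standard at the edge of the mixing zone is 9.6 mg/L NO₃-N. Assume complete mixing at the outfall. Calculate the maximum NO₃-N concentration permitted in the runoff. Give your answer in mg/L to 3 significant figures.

Mass balance: 9.6·0.656 = 0.106·Cₑ + 0.55·0.53.
Cₑ = (6.298 − 0.2915) / 0.106 = 56.66 mg/L.

56.7 mg/L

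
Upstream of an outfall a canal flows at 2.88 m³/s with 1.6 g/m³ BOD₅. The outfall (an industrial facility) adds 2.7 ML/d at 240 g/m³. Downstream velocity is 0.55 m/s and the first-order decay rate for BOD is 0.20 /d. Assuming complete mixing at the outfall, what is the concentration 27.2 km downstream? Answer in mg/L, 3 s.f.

3.71 mg/L

2.7 ML/d = 0.03125 m³/s.
After complete mixing, C₀ = (0.03125·240 + 2.88·1.6) / 2.911 = 4.159 mg/L.
Travel time t = 2.72e+04 m / 0.55 m/s = 4.945e+04 s = 0.5724 d.
C = 4.159·exp(−0.20·0.5724) = 4.159·0.8918 = 3.709 mg/L.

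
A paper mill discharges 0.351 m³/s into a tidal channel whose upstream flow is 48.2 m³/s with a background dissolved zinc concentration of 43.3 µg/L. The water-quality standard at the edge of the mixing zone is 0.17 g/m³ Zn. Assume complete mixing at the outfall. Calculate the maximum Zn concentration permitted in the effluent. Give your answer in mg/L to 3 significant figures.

17.6 mg/L

43.3 µg/L = 0.0433 mg/L.
Mass balance: 0.17·48.55 = 0.351·Cₑ + 48.2·0.0433.
Cₑ = (8.254 − 2.087) / 0.351 = 17.57 mg/L.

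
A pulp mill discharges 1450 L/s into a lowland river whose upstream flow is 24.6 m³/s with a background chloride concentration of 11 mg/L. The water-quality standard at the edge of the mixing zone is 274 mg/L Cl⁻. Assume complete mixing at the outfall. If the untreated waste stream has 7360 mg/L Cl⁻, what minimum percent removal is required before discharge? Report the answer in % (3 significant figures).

35.7 %

1450 L/s = 1.45 m³/s.
Mass balance: 274·26.05 = 1.45·Cₑ + 24.6·11.
Cₑ = (7138 − 270.6) / 1.45 = 4736 mg/L.
Required removal = 1 − 4736/7360 = 35.65 %.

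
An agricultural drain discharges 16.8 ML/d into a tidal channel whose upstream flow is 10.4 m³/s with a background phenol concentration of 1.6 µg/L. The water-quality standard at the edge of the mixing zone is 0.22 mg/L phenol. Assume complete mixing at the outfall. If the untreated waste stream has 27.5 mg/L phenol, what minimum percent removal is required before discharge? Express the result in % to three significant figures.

16.8 ML/d = 0.1944 m³/s.
1.6 µg/L = 0.0016 mg/L.
Mass balance: 0.22·10.59 = 0.1944·Cₑ + 10.4·0.0016.
Cₑ = (2.331 − 0.01664) / 0.1944 = 11.9 mg/L.
Required removal = 1 − 11.9/27.5 = 56.72 %.

56.7 %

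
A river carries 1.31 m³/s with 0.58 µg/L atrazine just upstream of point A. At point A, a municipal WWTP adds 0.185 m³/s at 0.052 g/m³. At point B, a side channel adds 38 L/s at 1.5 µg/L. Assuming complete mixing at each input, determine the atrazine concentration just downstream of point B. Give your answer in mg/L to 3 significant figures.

0.58 µg/L = 0.00058 mg/L.
After input A: C = (1.31·0.00058 + 0.185·0.052) / 1.495 = 0.006943 mg/L.
38 L/s = 0.038 m³/s.
1.5 µg/L = 0.0015 mg/L.
After input B: C = (1.495·0.006943 + 0.038·0.0015) / 1.533 = 0.006808 mg/L.

0.00681 mg/L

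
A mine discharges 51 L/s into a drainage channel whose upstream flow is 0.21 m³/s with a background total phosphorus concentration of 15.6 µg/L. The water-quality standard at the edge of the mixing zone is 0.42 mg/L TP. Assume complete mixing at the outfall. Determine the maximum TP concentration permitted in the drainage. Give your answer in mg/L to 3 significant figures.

51 L/s = 0.051 m³/s.
15.6 µg/L = 0.0156 mg/L.
Mass balance: 0.42·0.261 = 0.051·Cₑ + 0.21·0.0156.
Cₑ = (0.1096 − 0.003276) / 0.051 = 2.085 mg/L.

2.09 mg/L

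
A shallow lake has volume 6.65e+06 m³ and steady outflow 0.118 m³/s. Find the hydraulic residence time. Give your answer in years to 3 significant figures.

Q = 0.118 m³/s × 3.156e+07 s/yr = 3.724e+06 m³/yr.
Hydraulic residence time τ = V/Q = 6.65e+06/3.724e+06 = 1.786 yr.

1.79 yr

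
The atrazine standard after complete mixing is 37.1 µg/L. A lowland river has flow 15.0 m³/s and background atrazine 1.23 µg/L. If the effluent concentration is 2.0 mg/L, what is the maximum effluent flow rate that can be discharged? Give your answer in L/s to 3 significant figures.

1.23 µg/L = 0.00123 mg/L.
37.1 µg/L = 0.0371 mg/L.
Mass balance at complete mixing: C_std·(Q_w + Q_r) = Q_w·C_e + Q_r·C_b.
Rearranging, Q_w = Q_r·(C_std − C_b)/(C_e − C_std) = 15.0·(0.0371 − 0.00123) / (2 − 0.0371) = 0.2741 m³/s.
= 274.1 L/s.

274 L/s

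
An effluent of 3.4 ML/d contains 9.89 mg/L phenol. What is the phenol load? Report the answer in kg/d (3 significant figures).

3.4 ML/d = 0.03935 m³/s.
Mass flux = Q·C = 0.03935 m³/s × 9.89 g/m³ = 0.3892 g/s.
= 0.3892 g/s × 86.4 = 33.63 kg/d.

33.6 kg/d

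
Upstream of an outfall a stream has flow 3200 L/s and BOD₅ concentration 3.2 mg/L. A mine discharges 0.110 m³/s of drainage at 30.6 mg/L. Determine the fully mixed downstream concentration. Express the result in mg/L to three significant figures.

3200 L/s = 3.2 m³/s.
Conservation of mass across the mixing zone: C = (0.11·30.6 + 3.2·3.2) / (0.11 + 3.2) = 13.61/3.31 = 4.111 mg/L.

4.11 mg/L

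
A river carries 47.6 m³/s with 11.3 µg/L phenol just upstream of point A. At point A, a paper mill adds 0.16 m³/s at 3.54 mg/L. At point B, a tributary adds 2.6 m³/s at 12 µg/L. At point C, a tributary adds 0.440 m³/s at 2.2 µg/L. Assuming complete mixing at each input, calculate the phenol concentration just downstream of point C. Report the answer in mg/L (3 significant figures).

11.3 µg/L = 0.0113 mg/L.
After input A: C = (47.6·0.0113 + 0.16·3.54) / 47.76 = 0.02312 mg/L.
12 µg/L = 0.012 mg/L.
After input B: C = (47.76·0.02312 + 2.6·0.012) / 50.36 = 0.02255 mg/L.
2.2 µg/L = 0.0022 mg/L.
After input C: C = (50.36·0.02255 + 0.44·0.0022) / 50.8 = 0.02237 mg/L.

0.0224 mg/L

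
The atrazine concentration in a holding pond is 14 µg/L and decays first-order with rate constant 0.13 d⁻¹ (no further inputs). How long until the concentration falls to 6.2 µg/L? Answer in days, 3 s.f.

t = ln(C₀/C)/k = ln(14/6.2)/0.13 = 0.8145/0.13 = 6.265 d.

6.27 d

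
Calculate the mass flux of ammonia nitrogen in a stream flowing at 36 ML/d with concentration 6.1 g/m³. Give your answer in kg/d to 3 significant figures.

220 kg/d

36 ML/d = 0.4167 m³/s.
Mass flux = Q·C = 0.4167 m³/s × 6.1 g/m³ = 2.542 g/s.
= 2.542 g/s × 86.4 = 219.6 kg/d.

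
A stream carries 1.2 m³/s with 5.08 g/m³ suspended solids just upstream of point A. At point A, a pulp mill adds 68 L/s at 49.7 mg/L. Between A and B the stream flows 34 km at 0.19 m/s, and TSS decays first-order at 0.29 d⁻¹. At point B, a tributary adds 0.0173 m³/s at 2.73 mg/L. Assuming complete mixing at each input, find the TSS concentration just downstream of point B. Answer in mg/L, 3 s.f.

4.08 mg/L

68 L/s = 0.068 m³/s.
After input A: C = (1.2·5.08 + 0.068·49.7) / 1.268 = 7.473 mg/L.
Over the 34 km reach to input B (t = 1.789e+05 s = 2.071 d), decay gives C = 7.473·exp(−0.29·2.071) = 4.099 mg/L.
After input B: C = (1.268·4.099 + 0.0173·2.73) / 1.285 = 4.08 mg/L.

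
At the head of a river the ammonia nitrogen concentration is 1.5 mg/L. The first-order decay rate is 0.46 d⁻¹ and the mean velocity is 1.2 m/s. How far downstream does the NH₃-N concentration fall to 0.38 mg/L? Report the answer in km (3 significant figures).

From C = C₀·e^(−kt), t = ln(C₀/C)/k = ln(1.5/0.38)/0.46 = 1.373/0.46 = 2.985 d.
Distance = v·t = 1.2 m/s × 2.579e+05 s = 3.095e+05 m = 309.5 km.

309 km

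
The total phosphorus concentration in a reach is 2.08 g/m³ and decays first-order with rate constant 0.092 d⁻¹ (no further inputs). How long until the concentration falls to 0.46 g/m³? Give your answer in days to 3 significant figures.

16.4 d

t = ln(C₀/C)/k = ln(2.08/0.46)/0.092 = 1.509/0.092 = 16.4 d.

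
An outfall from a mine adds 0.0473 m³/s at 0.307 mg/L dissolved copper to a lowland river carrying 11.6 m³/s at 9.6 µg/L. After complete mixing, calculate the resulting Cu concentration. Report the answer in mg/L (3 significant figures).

0.0108 mg/L

9.6 µg/L = 0.0096 mg/L.
By mass balance at complete mixing, C = (0.0473·0.307 + 11.6·0.0096) / (0.0473 + 11.6) = 0.1259/11.65 = 0.01081 mg/L.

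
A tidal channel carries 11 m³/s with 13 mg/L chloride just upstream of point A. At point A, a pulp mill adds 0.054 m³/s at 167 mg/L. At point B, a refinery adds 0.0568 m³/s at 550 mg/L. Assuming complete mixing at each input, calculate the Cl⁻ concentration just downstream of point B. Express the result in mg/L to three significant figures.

After input A: C = (11·13 + 0.054·167) / 11.05 = 13.75 mg/L.
After input B: C = (11.05·13.75 + 0.0568·550) / 11.11 = 16.49 mg/L.

16.5 mg/L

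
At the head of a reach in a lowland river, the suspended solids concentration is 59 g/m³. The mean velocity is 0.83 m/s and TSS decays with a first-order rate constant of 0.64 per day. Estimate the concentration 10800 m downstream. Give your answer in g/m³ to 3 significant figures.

53.6 g/m³

Travel time t = 10800 m / 0.83 m/s = 1.08e+04/0.83 = 1.301e+04 s = 0.1506 d.
First-order decay: C = 59·exp(−0.64·0.1506) = 59·0.9081 = 53.58 g/m³.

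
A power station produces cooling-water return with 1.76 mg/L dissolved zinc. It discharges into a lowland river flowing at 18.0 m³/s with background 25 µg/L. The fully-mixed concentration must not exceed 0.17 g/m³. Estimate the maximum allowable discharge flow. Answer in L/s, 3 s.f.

25 µg/L = 0.025 mg/L.
Mass balance at complete mixing: C_std·(Q_w + Q_r) = Q_w·C_e + Q_r·C_b.
Rearranging, Q_w = Q_r·(C_std − C_b)/(C_e − C_std) = 18.0·(0.17 − 0.025) / (1.76 − 0.17) = 1.642 m³/s.
= 1642 L/s.

1640 L/s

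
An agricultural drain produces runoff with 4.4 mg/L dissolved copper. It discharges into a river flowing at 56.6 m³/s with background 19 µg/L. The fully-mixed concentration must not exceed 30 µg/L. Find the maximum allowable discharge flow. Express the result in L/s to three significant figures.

19 µg/L = 0.019 mg/L.
30 µg/L = 0.03 mg/L.
Mass balance at complete mixing: C_std·(Q_w + Q_r) = Q_w·C_e + Q_r·C_b.
Rearranging, Q_w = Q_r·(C_std − C_b)/(C_e − C_std) = 56.6·(0.03 − 0.019) / (4.4 − 0.03) = 0.1425 m³/s.
= 142.5 L/s.

142 L/s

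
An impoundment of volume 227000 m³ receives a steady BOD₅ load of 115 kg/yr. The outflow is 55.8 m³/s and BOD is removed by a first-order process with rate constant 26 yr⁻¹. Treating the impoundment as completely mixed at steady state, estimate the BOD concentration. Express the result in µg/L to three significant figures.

0.0651 µg/L

Outflow Q = 55.8 m³/s × 3.156e+07 s/yr = 1.761e+09 m³/yr.
Steady-state CSTR mass balance: W = Q·C + k·V·C, so C = W/(Q + kV).
Q + kV = 1.761e+09 + 26·227000 = 1.767e+09 m³/yr.
C = 115/1.767e+09 = 6.509e-08 kg/m³ = 6.509e-05 mg/L = 0.06509 µg/L.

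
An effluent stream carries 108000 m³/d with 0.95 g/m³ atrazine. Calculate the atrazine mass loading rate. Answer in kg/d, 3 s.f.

103 kg/d

108000 m³/d = 1.25 m³/s.
Mass flux = Q·C = 1.25 m³/s × 0.95 g/m³ = 1.188 g/s.
= 1.188 g/s × 86.4 = 102.6 kg/d.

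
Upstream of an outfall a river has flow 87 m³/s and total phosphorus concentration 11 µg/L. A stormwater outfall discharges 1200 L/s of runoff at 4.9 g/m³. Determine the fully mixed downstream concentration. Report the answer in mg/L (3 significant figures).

0.0775 mg/L

1200 L/s = 1.2 m³/s.
11 µg/L = 0.011 mg/L.
Conservation of mass across the mixing zone: C = (1.2·4.9 + 87·0.011) / (1.2 + 87) = 6.837/88.2 = 0.07752 mg/L.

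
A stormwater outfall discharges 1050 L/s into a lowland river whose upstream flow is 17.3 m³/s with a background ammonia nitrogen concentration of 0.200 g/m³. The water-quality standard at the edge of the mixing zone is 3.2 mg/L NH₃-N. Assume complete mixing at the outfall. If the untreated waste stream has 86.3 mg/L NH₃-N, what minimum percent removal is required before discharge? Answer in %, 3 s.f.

39.0 %

1050 L/s = 1.05 m³/s.
Mass balance: 3.2·18.35 = 1.05·Cₑ + 17.3·0.2.
Cₑ = (58.72 − 3.46) / 1.05 = 52.63 mg/L.
Required removal = 1 − 52.63/86.3 = 39.02 %.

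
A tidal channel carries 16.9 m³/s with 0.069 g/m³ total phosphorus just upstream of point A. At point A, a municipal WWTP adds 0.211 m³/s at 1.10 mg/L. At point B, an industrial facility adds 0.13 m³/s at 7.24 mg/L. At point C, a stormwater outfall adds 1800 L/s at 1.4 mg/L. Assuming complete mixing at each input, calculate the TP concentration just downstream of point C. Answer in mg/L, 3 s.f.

After input A: C = (16.9·0.069 + 0.211·1.1) / 17.11 = 0.08171 mg/L.
After input B: C = (17.11·0.08171 + 0.13·7.24) / 17.24 = 0.1357 mg/L.
1800 L/s = 1.8 m³/s.
After input C: C = (17.24·0.1357 + 1.8·1.4) / 19.04 = 0.2552 mg/L.

0.255 mg/L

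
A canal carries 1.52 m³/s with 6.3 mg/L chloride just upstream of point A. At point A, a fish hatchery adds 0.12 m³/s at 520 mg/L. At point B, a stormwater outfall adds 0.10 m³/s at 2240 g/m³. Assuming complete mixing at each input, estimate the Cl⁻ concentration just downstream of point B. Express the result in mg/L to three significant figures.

170 mg/L

After input A: C = (1.52·6.3 + 0.12·520) / 1.64 = 43.89 mg/L.
After input B: C = (1.64·43.89 + 0.1·2240) / 1.74 = 170.1 mg/L.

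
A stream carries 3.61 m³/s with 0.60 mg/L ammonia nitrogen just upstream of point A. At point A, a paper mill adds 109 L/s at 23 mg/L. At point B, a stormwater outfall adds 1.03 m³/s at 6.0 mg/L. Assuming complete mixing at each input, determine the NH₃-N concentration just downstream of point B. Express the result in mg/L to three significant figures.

109 L/s = 0.109 m³/s.
After input A: C = (3.61·0.6 + 0.109·23) / 3.719 = 1.257 mg/L.
After input B: C = (3.719·1.257 + 1.03·6) / 4.749 = 2.285 mg/L.

2.29 mg/L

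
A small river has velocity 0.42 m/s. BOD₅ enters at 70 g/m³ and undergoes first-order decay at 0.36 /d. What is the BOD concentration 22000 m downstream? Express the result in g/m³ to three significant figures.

Travel time t = 22000 m / 0.42 m/s = 2.2e+04/0.42 = 5.238e+04 s = 0.6063 d.
First-order decay: C = 70·exp(−0.36·0.6063) = 70·0.8039 = 56.27 g/m³.

56.3 g/m³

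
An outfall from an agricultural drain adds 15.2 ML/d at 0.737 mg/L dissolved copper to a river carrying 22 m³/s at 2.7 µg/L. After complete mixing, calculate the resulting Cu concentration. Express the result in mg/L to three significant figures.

15.2 ML/d = 0.1759 m³/s.
2.7 µg/L = 0.0027 mg/L.
Conservation of mass across the mixing zone: C = (0.1759·0.737 + 22·0.0027) / (0.1759 + 22) = 0.1891/22.18 = 0.008525 mg/L.

0.00853 mg/L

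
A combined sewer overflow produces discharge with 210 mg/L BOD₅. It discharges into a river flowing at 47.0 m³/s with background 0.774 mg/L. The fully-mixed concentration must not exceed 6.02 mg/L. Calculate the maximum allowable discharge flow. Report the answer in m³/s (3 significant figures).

1.21 m³/s

Mass balance at complete mixing: C_std·(Q_w + Q_r) = Q_w·C_e + Q_r·C_b.
Rearranging, Q_w = Q_r·(C_std − C_b)/(C_e − C_std) = 47.0·(6.02 − 0.774) / (210 − 6.02) = 1.209 m³/s.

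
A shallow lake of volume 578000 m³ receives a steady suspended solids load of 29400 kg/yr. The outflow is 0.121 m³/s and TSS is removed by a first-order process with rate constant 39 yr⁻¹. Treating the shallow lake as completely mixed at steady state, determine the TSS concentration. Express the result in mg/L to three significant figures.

1.12 mg/L

Outflow Q = 0.121 m³/s × 3.156e+07 s/yr = 3.818e+06 m³/yr.
Steady-state CSTR mass balance: W = Q·C + k·V·C, so C = W/(Q + kV).
Q + kV = 3.818e+06 + 39·578000 = 2.636e+07 m³/yr.
C = 29400/2.636e+07 = 0.001115 kg/m³ = 1.115 mg/L.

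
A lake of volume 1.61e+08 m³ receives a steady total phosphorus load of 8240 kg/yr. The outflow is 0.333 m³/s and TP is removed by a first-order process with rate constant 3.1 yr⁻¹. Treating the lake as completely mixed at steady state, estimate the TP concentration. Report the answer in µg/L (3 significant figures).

16.2 µg/L

Outflow Q = 0.333 m³/s × 3.156e+07 s/yr = 1.051e+07 m³/yr.
Steady-state CSTR mass balance: W = Q·C + k·V·C, so C = W/(Q + kV).
Q + kV = 1.051e+07 + 3.1·1.61e+08 = 5.096e+08 m³/yr.
C = 8240/5.096e+08 = 1.617e-05 kg/m³ = 0.01617 mg/L = 16.17 µg/L.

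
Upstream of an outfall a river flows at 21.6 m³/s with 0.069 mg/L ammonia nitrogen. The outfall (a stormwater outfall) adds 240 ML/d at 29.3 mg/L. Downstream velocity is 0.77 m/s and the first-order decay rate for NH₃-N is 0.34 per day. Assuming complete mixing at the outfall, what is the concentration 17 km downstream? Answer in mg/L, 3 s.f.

240 ML/d = 2.778 m³/s.
After complete mixing, C₀ = (2.778·29.3 + 21.6·0.069) / 24.38 = 3.4 mg/L.
Travel time t = 1.7e+04 m / 0.77 m/s = 2.208e+04 s = 0.2555 d.
C = 3.4·exp(−0.34·0.2555) = 3.4·0.9168 = 3.117 mg/L.

3.12 mg/L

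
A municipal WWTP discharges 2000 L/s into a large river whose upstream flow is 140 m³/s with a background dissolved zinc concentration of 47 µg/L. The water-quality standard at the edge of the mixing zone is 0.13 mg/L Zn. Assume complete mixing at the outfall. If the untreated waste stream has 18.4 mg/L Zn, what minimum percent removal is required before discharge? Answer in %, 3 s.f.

67.7 %

2000 L/s = 2 m³/s.
47 µg/L = 0.047 mg/L.
Mass balance: 0.13·142 = 2·Cₑ + 140·0.047.
Cₑ = (18.46 − 6.58) / 2 = 5.94 mg/L.
Required removal = 1 − 5.94/18.4 = 67.72 %.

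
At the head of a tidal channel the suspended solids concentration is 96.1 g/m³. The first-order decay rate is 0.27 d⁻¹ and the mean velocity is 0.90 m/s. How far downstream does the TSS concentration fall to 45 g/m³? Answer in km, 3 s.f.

From C = C₀·e^(−kt), t = ln(C₀/C)/k = ln(96.1/45)/0.27 = 0.7587/0.27 = 2.81 d.
Distance = v·t = 0.90 m/s × 2.428e+05 s = 2.185e+05 m = 218.5 km.

219 km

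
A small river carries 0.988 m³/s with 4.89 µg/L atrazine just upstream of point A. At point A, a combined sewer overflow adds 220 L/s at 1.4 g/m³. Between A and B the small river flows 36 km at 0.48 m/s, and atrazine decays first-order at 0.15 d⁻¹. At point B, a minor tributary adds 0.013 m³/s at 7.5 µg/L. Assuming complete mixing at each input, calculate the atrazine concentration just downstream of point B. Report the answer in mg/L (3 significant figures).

0.225 mg/L

4.89 µg/L = 0.00489 mg/L.
220 L/s = 0.22 m³/s.
After input A: C = (0.988·0.00489 + 0.22·1.4) / 1.208 = 0.259 mg/L.
Over the 36 km reach to input B (t = 7.5e+04 s = 0.8681 d), decay gives C = 0.259·exp(−0.15·0.8681) = 0.2273 mg/L.
7.5 µg/L = 0.0075 mg/L.
After input B: C = (1.208·0.2273 + 0.013·0.0075) / 1.221 = 0.225 mg/L.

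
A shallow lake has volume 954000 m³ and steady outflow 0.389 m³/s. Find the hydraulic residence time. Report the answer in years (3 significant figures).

Q = 0.389 m³/s × 3.156e+07 s/yr = 1.228e+07 m³/yr.
Hydraulic residence time τ = V/Q = 954000/1.228e+07 = 0.07771 yr.

0.0777 yr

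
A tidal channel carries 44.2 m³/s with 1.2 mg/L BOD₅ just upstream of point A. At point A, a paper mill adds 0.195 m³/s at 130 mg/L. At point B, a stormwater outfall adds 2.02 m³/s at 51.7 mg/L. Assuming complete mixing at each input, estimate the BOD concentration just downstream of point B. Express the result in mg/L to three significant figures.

After input A: C = (44.2·1.2 + 0.195·130) / 44.4 = 1.766 mg/L.
After input B: C = (44.4·1.766 + 2.02·51.7) / 46.42 = 3.939 mg/L.

3.94 mg/L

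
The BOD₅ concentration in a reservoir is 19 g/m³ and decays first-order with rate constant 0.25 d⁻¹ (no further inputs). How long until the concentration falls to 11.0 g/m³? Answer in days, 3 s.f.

2.19 d

t = ln(C₀/C)/k = ln(19/11.0)/0.25 = 0.5465/0.25 = 2.186 d.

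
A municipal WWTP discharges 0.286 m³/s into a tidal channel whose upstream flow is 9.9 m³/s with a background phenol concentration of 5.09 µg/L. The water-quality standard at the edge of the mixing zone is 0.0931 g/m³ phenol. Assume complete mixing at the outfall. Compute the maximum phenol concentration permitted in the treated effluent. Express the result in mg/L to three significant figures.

3.14 mg/L

5.09 µg/L = 0.00509 mg/L.
Mass balance: 0.0931·10.19 = 0.286·Cₑ + 9.9·0.00509.
Cₑ = (0.9483 − 0.05039) / 0.286 = 3.14 mg/L.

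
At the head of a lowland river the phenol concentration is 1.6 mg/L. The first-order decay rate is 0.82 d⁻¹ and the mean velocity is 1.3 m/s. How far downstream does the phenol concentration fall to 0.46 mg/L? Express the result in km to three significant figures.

171 km

From C = C₀·e^(−kt), t = ln(C₀/C)/k = ln(1.6/0.46)/0.82 = 1.247/0.82 = 1.52 d.
Distance = v·t = 1.3 m/s × 1.313e+05 s = 1.707e+05 m = 170.7 km.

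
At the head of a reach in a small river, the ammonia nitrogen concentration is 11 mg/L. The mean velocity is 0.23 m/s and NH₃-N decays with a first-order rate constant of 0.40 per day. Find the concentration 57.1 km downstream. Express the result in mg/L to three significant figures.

3.49 mg/L

Travel time t = 57.1 km / 0.23 m/s = 5.71e+04/0.23 = 2.483e+05 s = 2.873 d.
First-order decay: C = 11·exp(−0.40·2.873) = 11·0.3168 = 3.485 mg/L.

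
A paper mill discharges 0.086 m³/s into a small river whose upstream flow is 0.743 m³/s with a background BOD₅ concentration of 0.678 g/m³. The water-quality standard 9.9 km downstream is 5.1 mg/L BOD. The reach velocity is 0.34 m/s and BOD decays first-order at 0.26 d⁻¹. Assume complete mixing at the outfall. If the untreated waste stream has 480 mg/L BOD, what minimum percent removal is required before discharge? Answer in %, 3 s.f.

90.0 %

Travel time to the compliance point: t = 9900/0.34 = 2.912e+04 s = 0.337 d; decay factor exp(−0.26·0.337) = 0.9161.
So the concentration just after mixing may be at most 5.1/0.9161 = 5.567 mg/L.
Mass balance: 5.567·0.829 = 0.086·Cₑ + 0.743·0.678.
Cₑ = (4.615 − 0.5038) / 0.086 = 47.81 mg/L.
Required removal = 1 − 47.81/480 = 90.04 %.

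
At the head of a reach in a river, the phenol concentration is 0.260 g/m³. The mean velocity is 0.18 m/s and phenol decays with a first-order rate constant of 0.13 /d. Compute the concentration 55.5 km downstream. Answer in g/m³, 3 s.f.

0.163 g/m³

Travel time t = 55.5 km / 0.18 m/s = 5.55e+04/0.18 = 3.083e+05 s = 3.569 d.
First-order decay: C = 0.260·exp(−0.13·3.569) = 0.260·0.6288 = 0.1635 g/m³.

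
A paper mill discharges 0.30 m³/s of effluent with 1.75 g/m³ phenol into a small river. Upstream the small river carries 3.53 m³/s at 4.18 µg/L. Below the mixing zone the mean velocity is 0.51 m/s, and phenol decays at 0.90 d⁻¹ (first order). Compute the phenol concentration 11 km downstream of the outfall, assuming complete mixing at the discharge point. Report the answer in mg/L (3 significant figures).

0.113 mg/L

4.18 µg/L = 0.00418 mg/L.
After complete mixing, C₀ = (0.3·1.75 + 3.53·0.00418) / 3.83 = 0.1409 mg/L.
Travel time t = 1.1e+04 m / 0.51 m/s = 2.157e+04 s = 0.2496 d.
C = 0.1409·exp(−0.90·0.2496) = 0.1409·0.7988 = 0.1126 mg/L.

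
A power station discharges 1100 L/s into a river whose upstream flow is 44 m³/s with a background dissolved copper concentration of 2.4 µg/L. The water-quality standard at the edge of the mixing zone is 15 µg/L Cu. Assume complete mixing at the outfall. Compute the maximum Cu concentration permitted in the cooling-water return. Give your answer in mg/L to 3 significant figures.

0.519 mg/L

1100 L/s = 1.1 m³/s.
2.4 µg/L = 0.0024 mg/L.
15 µg/L = 0.015 mg/L.
Mass balance: 0.015·45.1 = 1.1·Cₑ + 44·0.0024.
Cₑ = (0.6765 − 0.1056) / 1.1 = 0.519 mg/L.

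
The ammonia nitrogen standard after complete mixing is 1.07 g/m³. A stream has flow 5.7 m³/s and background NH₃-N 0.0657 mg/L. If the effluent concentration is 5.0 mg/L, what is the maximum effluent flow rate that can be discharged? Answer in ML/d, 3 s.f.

Mass balance at complete mixing: C_std·(Q_w + Q_r) = Q_w·C_e + Q_r·C_b.
Rearranging, Q_w = Q_r·(C_std − C_b)/(C_e − C_std) = 5.7·(1.07 − 0.0657) / (5 − 1.07) = 1.457 m³/s.
= 125.9 ML/d.

126 ML/d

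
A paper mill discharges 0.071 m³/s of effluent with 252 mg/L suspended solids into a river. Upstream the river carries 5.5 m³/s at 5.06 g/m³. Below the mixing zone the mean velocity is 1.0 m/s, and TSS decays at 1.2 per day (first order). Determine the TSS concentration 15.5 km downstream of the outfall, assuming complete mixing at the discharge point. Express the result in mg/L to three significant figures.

After complete mixing, C₀ = (0.071·252 + 5.5·5.06) / 5.571 = 8.207 mg/L.
Travel time t = 1.55e+04 m / 1.0 m/s = 1.55e+04 s = 0.1794 d.
C = 8.207·exp(−1.2·0.1794) = 8.207·0.8063 = 6.618 mg/L.

6.62 mg/L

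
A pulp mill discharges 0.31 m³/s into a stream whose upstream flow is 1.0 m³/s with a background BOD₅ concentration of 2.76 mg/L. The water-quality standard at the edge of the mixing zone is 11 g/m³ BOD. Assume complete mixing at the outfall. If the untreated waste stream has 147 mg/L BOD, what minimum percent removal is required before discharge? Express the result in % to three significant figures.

74.4 %

Mass balance: 11·1.31 = 0.31·Cₑ + 1·2.76.
Cₑ = (14.41 − 2.76) / 0.31 = 37.58 mg/L.
Required removal = 1 − 37.58/147 = 74.43 %.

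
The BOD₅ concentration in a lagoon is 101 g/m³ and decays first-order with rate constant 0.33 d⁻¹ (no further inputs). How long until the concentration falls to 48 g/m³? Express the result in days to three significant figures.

2.25 d

t = ln(C₀/C)/k = ln(101/48)/0.33 = 0.7439/0.33 = 2.254 d.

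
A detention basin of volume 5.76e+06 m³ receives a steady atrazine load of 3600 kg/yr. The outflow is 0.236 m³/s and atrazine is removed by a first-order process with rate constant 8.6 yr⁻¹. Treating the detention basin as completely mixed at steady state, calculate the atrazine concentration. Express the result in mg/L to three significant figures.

0.0632 mg/L

Outflow Q = 0.236 m³/s × 3.156e+07 s/yr = 7.448e+06 m³/yr.
Steady-state CSTR mass balance: W = Q·C + k·V·C, so C = W/(Q + kV).
Q + kV = 7.448e+06 + 8.6·5.76e+06 = 5.698e+07 m³/yr.
C = 3600/5.698e+07 = 6.318e-05 kg/m³ = 0.06318 mg/L.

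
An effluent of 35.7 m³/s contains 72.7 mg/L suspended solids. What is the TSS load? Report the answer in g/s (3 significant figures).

Mass flux = Q·C = 35.7 m³/s × 72.7 g/m³ = 2595 g/s.

2600 g/s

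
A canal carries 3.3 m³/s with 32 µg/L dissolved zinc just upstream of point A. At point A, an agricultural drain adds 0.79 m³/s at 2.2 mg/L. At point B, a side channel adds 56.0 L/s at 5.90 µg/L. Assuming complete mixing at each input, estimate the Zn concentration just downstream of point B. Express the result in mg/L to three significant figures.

32 µg/L = 0.032 mg/L.
After input A: C = (3.3·0.032 + 0.79·2.2) / 4.09 = 0.4508 mg/L.
56.0 L/s = 0.056 m³/s.
5.90 µg/L = 0.0059 mg/L.
After input B: C = (4.09·0.4508 + 0.056·0.0059) / 4.146 = 0.4447 mg/L.

0.445 mg/L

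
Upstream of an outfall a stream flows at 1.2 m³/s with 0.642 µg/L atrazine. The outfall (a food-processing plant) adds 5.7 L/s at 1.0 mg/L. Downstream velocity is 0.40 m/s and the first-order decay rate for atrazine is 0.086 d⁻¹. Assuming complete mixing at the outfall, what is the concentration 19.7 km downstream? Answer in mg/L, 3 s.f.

5.7 L/s = 0.0057 m³/s.
0.642 µg/L = 0.000642 mg/L.
After complete mixing, C₀ = (0.0057·1 + 1.2·0.000642) / 1.206 = 0.005367 mg/L.
Travel time t = 1.97e+04 m / 0.40 m/s = 4.925e+04 s = 0.57 d.
C = 0.005367·exp(−0.086·0.57) = 0.005367·0.9522 = 0.00511 mg/L.

0.00511 mg/L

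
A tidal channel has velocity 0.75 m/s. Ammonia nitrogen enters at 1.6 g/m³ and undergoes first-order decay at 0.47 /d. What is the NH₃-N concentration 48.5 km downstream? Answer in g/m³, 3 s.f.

Travel time t = 48.5 km / 0.75 m/s = 4.85e+04/0.75 = 6.467e+04 s = 0.7485 d.
First-order decay: C = 1.6·exp(−0.47·0.7485) = 1.6·0.7034 = 1.126 g/m³.

1.13 g/m³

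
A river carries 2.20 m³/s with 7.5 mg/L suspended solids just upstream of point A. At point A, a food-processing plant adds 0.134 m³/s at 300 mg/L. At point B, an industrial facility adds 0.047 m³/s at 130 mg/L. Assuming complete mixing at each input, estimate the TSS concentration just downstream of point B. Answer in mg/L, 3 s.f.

After input A: C = (2.2·7.5 + 0.134·300) / 2.334 = 24.29 mg/L.
After input B: C = (2.334·24.29 + 0.047·130) / 2.381 = 26.38 mg/L.

26.4 mg/L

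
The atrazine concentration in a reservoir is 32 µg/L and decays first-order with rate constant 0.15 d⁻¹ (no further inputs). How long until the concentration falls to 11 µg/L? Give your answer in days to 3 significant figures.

7.12 d

t = ln(C₀/C)/k = ln(32/11)/0.15 = 1.068/0.15 = 7.119 d.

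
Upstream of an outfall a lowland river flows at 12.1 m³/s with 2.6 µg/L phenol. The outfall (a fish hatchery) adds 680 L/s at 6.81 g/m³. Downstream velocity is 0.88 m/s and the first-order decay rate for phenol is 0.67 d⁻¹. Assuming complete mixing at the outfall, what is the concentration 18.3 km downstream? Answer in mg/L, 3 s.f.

680 L/s = 0.68 m³/s.
2.6 µg/L = 0.0026 mg/L.
After complete mixing, C₀ = (0.68·6.81 + 12.1·0.0026) / 12.78 = 0.3648 mg/L.
Travel time t = 1.83e+04 m / 0.88 m/s = 2.08e+04 s = 0.2407 d.
C = 0.3648·exp(−0.67·0.2407) = 0.3648·0.8511 = 0.3105 mg/L.

0.310 mg/L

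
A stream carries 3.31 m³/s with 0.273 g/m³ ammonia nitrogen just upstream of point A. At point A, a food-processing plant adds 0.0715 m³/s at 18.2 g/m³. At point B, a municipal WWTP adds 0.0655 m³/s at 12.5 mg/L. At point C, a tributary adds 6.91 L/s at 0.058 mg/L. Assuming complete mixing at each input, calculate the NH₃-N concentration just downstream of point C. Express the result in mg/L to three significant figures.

After input A: C = (3.31·0.273 + 0.0715·18.2) / 3.381 = 0.6521 mg/L.
After input B: C = (3.381·0.6521 + 0.0655·12.5) / 3.447 = 0.8772 mg/L.
6.91 L/s = 0.00691 m³/s.
After input C: C = (3.447·0.8772 + 0.00691·0.058) / 3.454 = 0.8756 mg/L.

0.876 mg/L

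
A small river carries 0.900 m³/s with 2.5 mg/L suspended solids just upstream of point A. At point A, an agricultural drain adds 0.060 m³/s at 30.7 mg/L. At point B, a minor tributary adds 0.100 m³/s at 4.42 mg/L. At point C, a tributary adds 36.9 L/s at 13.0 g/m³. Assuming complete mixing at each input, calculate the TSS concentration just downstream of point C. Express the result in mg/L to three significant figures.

4.57 mg/L

After input A: C = (0.9·2.5 + 0.06·30.7) / 0.96 = 4.263 mg/L.
After input B: C = (0.96·4.263 + 0.1·4.42) / 1.06 = 4.277 mg/L.
36.9 L/s = 0.0369 m³/s.
After input C: C = (1.06·4.277 + 0.0369·13) / 1.097 = 4.571 mg/L.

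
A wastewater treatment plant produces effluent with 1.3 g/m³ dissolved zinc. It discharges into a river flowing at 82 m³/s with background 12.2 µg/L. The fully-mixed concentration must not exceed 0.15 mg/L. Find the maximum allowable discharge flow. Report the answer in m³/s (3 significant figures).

9.83 m³/s

12.2 µg/L = 0.0122 mg/L.
Mass balance at complete mixing: C_std·(Q_w + Q_r) = Q_w·C_e + Q_r·C_b.
Rearranging, Q_w = Q_r·(C_std − C_b)/(C_e − C_std) = 82·(0.15 − 0.0122) / (1.3 − 0.15) = 9.826 m³/s.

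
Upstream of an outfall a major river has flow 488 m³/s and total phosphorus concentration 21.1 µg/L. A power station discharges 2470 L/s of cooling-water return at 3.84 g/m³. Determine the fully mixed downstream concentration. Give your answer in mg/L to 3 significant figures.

0.0403 mg/L

2470 L/s = 2.47 m³/s.
21.1 µg/L = 0.0211 mg/L.
Conservation of mass across the mixing zone: C = (2.47·3.84 + 488·0.0211) / (2.47 + 488) = 19.78/490.5 = 0.04033 mg/L.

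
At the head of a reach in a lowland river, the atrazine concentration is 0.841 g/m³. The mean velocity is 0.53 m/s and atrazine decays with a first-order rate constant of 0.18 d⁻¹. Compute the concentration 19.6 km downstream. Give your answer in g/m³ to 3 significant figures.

0.779 g/m³

Travel time t = 19.6 km / 0.53 m/s = 1.96e+04/0.53 = 3.698e+04 s = 0.428 d.
First-order decay: C = 0.841·exp(−0.18·0.428) = 0.841·0.9258 = 0.7786 g/m³.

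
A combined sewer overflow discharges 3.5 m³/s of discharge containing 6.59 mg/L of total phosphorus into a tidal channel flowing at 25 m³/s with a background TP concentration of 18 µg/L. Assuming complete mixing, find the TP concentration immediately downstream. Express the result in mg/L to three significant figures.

18 µg/L = 0.018 mg/L.
Flow-weighted mixing gives C = (3.5·6.59 + 25·0.018) / (3.5 + 25) = 23.51/28.5 = 0.8251 mg/L.

0.825 mg/L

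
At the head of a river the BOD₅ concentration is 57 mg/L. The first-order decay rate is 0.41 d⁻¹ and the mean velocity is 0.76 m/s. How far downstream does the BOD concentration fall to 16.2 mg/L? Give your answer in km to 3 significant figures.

From C = C₀·e^(−kt), t = ln(C₀/C)/k = ln(57/16.2)/0.41 = 1.258/0.41 = 3.068 d.
Distance = v·t = 0.76 m/s × 2.651e+05 s = 2.015e+05 m = 201.5 km.

201 km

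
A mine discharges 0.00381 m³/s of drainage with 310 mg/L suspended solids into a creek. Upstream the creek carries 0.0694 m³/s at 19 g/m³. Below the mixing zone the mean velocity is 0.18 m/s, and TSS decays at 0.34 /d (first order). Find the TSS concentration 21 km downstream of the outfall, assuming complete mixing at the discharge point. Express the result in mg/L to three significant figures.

21.6 mg/L

After complete mixing, C₀ = (0.00381·310 + 0.0694·19) / 0.07321 = 34.14 mg/L.
Travel time t = 2.1e+04 m / 0.18 m/s = 1.167e+05 s = 1.35 d.
C = 34.14·exp(−0.34·1.35) = 34.14·0.6318 = 21.57 mg/L.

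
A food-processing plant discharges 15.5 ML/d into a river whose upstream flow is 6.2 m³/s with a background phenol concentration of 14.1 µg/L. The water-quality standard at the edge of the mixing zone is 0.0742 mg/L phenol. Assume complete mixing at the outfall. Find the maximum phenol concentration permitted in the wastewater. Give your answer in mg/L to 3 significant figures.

2.15 mg/L

15.5 ML/d = 0.1794 m³/s.
14.1 µg/L = 0.0141 mg/L.
Mass balance: 0.0742·6.379 = 0.1794·Cₑ + 6.2·0.0141.
Cₑ = (0.4734 − 0.08742) / 0.1794 = 2.151 mg/L.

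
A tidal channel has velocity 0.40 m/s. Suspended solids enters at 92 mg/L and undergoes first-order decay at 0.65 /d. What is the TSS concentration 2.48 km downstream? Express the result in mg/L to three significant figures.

Travel time t = 2.48 km / 0.40 m/s = 2480/0.40 = 6200 s = 0.07176 d.
First-order decay: C = 92·exp(−0.65·0.07176) = 92·0.9544 = 87.81 mg/L.

87.8 mg/L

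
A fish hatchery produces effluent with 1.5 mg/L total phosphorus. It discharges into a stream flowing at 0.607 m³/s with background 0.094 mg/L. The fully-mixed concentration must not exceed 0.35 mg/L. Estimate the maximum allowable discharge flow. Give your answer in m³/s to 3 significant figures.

0.135 m³/s

Mass balance at complete mixing: C_std·(Q_w + Q_r) = Q_w·C_e + Q_r·C_b.
Rearranging, Q_w = Q_r·(C_std − C_b)/(C_e − C_std) = 0.607·(0.35 − 0.094) / (1.5 − 0.35) = 0.1351 m³/s.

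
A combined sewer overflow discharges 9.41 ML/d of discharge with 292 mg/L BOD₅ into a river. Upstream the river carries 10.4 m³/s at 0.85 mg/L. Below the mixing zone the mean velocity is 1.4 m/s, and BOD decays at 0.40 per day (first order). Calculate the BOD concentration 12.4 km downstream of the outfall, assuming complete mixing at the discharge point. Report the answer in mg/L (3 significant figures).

3.71 mg/L

9.41 ML/d = 0.1089 m³/s.
After complete mixing, C₀ = (0.1089·292 + 10.4·0.85) / 10.51 = 3.867 mg/L.
Travel time t = 1.24e+04 m / 1.4 m/s = 8857 s = 0.1025 d.
C = 3.867·exp(−0.40·0.1025) = 3.867·0.9598 = 3.712 mg/L.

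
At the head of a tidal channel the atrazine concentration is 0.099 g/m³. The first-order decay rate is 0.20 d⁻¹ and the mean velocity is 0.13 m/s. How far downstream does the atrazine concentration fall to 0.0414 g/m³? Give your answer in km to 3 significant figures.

From C = C₀·e^(−kt), t = ln(C₀/C)/k = ln(0.099/0.0414)/0.20 = 0.8718/0.20 = 4.359 d.
Distance = v·t = 0.13 m/s × 3.766e+05 s = 4.896e+04 m = 48.96 km.

49.0 km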